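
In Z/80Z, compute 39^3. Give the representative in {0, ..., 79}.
39

Use repeated squaring. Binary(3) = 11. Walk through the bits of the exponent 3 left-to-right: at each bit after the leading one, square the running value, then multiply by 39 if the bit is 1 (always reducing mod 80):
  bit 1 = 1 (leading): start with 39.
  bit 2 = 1: square 39^2 = 1521 ≡ 1; bit is 1, so multiply 1·39 = 39 (mod 80).
Final value: 39^3 ≡ 39 (mod 80).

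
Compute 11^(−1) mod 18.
Apply the extended Euclidean algorithm to (18, 11), tracking rows (r, s, t) with s·18 + t·11 = r. Each division r_prev = q·r_cur + r_new produces the new row as (previous row) − q·(current row):
  row A: (18, 1, 0)   [1·18 + 0·11 = 18]
  row B: (11, 0, 1)   [0·18 + 1·11 = 11]
  18 = 1·11 + 7   → row C = row A − 1·row B = (7, 1, −1)   [check: 1·18 − 1·11 = 7]
  11 = 1·7 + 4   → row D = row B − 1·row C = (4, −1, 2)   [check: −1·18 + 2·11 = 4]
  7 = 1·4 + 3   → row E = row C − 1·row D = (3, 2, −3)   [check: 2·18 − 3·11 = 3]
  4 = 1·3 + 1   → row F = row D − 1·row E = (1, −3, 5)   [check: −3·18 + 5·11 = 1]
  3 = 3·1 + 0   → remainder 0, stop. gcd = 1 (last nonzero row F).
The gcd is 1, so 11 is invertible mod 18. The last nonzero row gives −3·18 + 5·11 = 1, so t = 5. So 11^(−1) ≡ 5 (mod 18). Verify: 11 · 5 = 55 ≡ 1 (mod 18). ✓

Final answer: 11^(−1) ≡ 5 (mod 18)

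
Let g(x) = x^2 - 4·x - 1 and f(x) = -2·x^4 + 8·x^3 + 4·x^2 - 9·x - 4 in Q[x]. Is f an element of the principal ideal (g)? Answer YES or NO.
In Q[x] the ideal (g) consists of all multiples of g, so f ∈ (g) iff g | f, i.e. iff the remainder of f on division by g is 0. Divide f by g (g is monic, so eliminate the leading term of the running remainder at each step):
  leading term -2·x^4: subtract (-2·x^2)·g(x) = -2·x^4 + 8·x^3 + 2·x^2, leaving 2·x^2 - 9·x - 4
  leading term 2·x^2: subtract (2)·g(x) = 2·x^2 - 8·x - 2, leaving -x - 2
The remainder r(x) = -x - 2 ≠ 0 (and deg r < deg g), so g ∤ f, i.e. f ∉ (g).

Final answer: NO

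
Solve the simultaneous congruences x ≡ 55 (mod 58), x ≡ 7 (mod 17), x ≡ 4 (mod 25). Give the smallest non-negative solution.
x ≡ 14729 (mod 24650); the representative in [0, 24650) is 14729

The moduli 58, 17, 25 are pairwise coprime, so by the CRT there is a unique solution mod 58·17·25 = 24650.
Solve by successive substitution. Start with x ≡ 55 (mod 58).
  Combine with x ≡ 7 (mod 17): write x = 55 + 58·t and require 55 + 58·t ≡ 7 (mod 17), i.e. 58·t ≡ 7 − 55 ≡ 3 (mod 17). Since 58^(−1) ≡ 5 (mod 17) (58 ≡ 7 (mod 17)), t ≡ 5·3 ≡ 15 (mod 17). So x ≡ 55 + 58·15 = 925 (mod 986).
  Combine with x ≡ 4 (mod 25): write x = 925 + 986·t and require 925 + 986·t ≡ 4 (mod 25), i.e. 986·t ≡ 4 − 925 ≡ 4 (mod 25). Since 986^(−1) ≡ 16 (mod 25) (986 ≡ 11 (mod 25)), t ≡ 16·4 ≡ 14 (mod 25). So x ≡ 925 + 986·14 = 14729 (mod 24650).
Unique solution in [0, 24650): x = 14729.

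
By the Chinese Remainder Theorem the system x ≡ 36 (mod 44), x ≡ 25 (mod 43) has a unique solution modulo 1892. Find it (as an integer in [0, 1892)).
x ≡ 1444 (mod 1892); the representative in [0, 1892) is 1444

The moduli 44, 43 are pairwise coprime, so by the CRT there is a unique solution mod 44·43 = 1892.
Solve by successive substitution. Start with x ≡ 36 (mod 44).
  Combine with x ≡ 25 (mod 43): write x = 36 + 44·t and require 36 + 44·t ≡ 25 (mod 43), i.e. 44·t ≡ 25 − 36 ≡ 32 (mod 43). Since 44^(−1) ≡ 1 (mod 43) (44 ≡ 1 (mod 43)), t ≡ 1·32 ≡ 32 (mod 43). So x ≡ 36 + 44·32 = 1444 (mod 1892).
Unique solution in [0, 1892): x = 1444.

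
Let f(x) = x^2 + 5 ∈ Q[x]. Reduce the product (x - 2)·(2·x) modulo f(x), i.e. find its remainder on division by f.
a · b ≡ -4·x - 10 (mod f(x))

First multiply in Q[x] without reducing: a · b = 2·x^2 - 4·x. Now divide by f(x) = x^2 + 5, eliminating the leading term at each step:
  leading term 2·x^2: subtract (2)·f(x) = 2·x^2 + 10, leaving -4·x - 10
The degree is now < 2, so this is the remainder. Hence a · b ≡ -4·x - 10 in Q[x]/(f).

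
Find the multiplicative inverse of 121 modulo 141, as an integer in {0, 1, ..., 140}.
121^(−1) ≡ 7 (mod 141)

Apply the extended Euclidean algorithm to (141, 121), tracking rows (r, s, t) with s·141 + t·121 = r. Each division r_prev = q·r_cur + r_new produces the new row as (previous row) − q·(current row):
  row A: (141, 1, 0)   [1·141 + 0·121 = 141]
  row B: (121, 0, 1)   [0·141 + 1·121 = 121]
  141 = 1·121 + 20   → row C = row A − 1·row B = (20, 1, −1)   [check: 1·141 − 1·121 = 20]
  121 = 6·20 + 1   → row D = row B − 6·row C = (1, −6, 7)   [check: −6·141 + 7·121 = 1]
  20 = 20·1 + 0   → remainder 0, stop. gcd = 1 (last nonzero row D).
The gcd is 1, so 121 is invertible mod 141. The last nonzero row gives −6·141 + 7·121 = 1, so t = 7. So 121^(−1) ≡ 7 (mod 141). Verify: 121 · 7 = 847 ≡ 1 (mod 141). ✓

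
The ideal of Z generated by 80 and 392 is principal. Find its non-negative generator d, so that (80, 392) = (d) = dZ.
(80, 392) = (8); d = 8

In the PID Z, (a, b) is generated by gcd(a, b). Compute gcd(392, 80) with the extended Euclidean algorithm, tracking rows (r, s, t) with s·392 + t·80 = r:
  row A: (392, 1, 0)   [1·392 + 0·80 = 392]
  row B: (80, 0, 1)   [0·392 + 1·80 = 80]
  392 = 4·80 + 72   → row C = row A − 4·row B = (72, 1, −4)   [check: 1·392 − 4·80 = 72]
  80 = 1·72 + 8   → row D = row B − 1·row C = (8, −1, 5)   [check: −1·392 + 5·80 = 8]
  72 = 9·8 + 0   → remainder 0, stop. gcd = 8 (last nonzero row D).
So gcd(80, 392) = 8, with Bézout identity −1·392 + 5·80 = 8. Containment (⊇): the Bézout identity exhibits 8 as an element of (80, 392), giving (8) ⊆ (80, 392). Containment (⊆): since 8 | 80 and 8 | 392 (80 = 8·10, 392 = 8·49), every Z-linear combination of 80 and 392 is divisible by 8, so (80, 392) ⊆ (8). Therefore (80, 392) = (8), d = 8.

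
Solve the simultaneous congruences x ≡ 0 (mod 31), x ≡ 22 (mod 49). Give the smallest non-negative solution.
x ≡ 806 (mod 1519); the representative in [0, 1519) is 806

The moduli 31, 49 are pairwise coprime, so by the CRT there is a unique solution mod 31·49 = 1519.
Solve by successive substitution. Start with x ≡ 0 (mod 31).
  Combine with x ≡ 22 (mod 49): write x = 31·t and require 31·t ≡ 22 (mod 49). Since 31^(−1) ≡ 19 (mod 49), t ≡ 19·22 ≡ 26 (mod 49). So x ≡ 31·26 = 806 (mod 1519).
Unique solution in [0, 1519): x = 806.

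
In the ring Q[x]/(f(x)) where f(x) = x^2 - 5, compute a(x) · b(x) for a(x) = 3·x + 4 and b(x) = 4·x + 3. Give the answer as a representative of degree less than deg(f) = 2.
First multiply in Q[x] without reducing: a · b = 12·x^2 + 25·x + 12. Now divide by f(x) = x^2 - 5, eliminating the leading term at each step:
  leading term 12·x^2: subtract (12)·f(x) = 12·x^2 - 60, leaving 25·x + 72
The degree is now < 2, so this is the remainder. Hence a · b ≡ 25·x + 72 in Q[x]/(f).

Final answer: a · b ≡ 25·x + 72 (mod f(x))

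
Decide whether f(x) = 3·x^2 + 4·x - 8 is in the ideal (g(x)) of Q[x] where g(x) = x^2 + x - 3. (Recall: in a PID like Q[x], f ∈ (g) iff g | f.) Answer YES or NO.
NO

In Q[x] the ideal (g) consists of all multiples of g, so f ∈ (g) iff g | f, i.e. iff the remainder of f on division by g is 0. Divide f by g (g is monic, so eliminate the leading term of the running remainder at each step):
  leading term 3·x^2: subtract (3)·g(x) = 3·x^2 + 3·x - 9, leaving x + 1
The remainder r(x) = x + 1 ≠ 0 (and deg r < deg g), so g ∤ f, i.e. f ∉ (g).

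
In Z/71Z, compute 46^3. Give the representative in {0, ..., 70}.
Use repeated squaring. Binary(3) = 11. Walk through the bits of the exponent 3 left-to-right: at each bit after the leading one, square the running value, then multiply by 46 if the bit is 1 (always reducing mod 71):
  bit 1 = 1 (leading): start with 46.
  bit 2 = 1: square 46^2 = 2116 ≡ 57; bit is 1, so multiply 57·46 = 2622 ≡ 66 (mod 71).
Final value: 46^3 ≡ 66 (mod 71).

Final answer: 66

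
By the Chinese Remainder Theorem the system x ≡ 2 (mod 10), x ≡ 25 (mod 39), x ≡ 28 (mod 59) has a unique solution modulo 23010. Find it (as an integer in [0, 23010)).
x ≡ 18082 (mod 23010); the representative in [0, 23010) is 18082

The moduli 10, 39, 59 are pairwise coprime, so by the CRT there is a unique solution mod 10·39·59 = 23010.
Solve by successive substitution. Start with x ≡ 2 (mod 10).
  Combine with x ≡ 25 (mod 39): write x = 2 + 10·t and require 2 + 10·t ≡ 25 (mod 39), i.e. 10·t ≡ 25 − 2 ≡ 23 (mod 39). Since 10^(−1) ≡ 4 (mod 39), t ≡ 4·23 ≡ 14 (mod 39). So x ≡ 2 + 10·14 = 142 (mod 390).
  Combine with x ≡ 28 (mod 59): write x = 142 + 390·t and require 142 + 390·t ≡ 28 (mod 59), i.e. 390·t ≡ 28 − 142 ≡ 4 (mod 59). Since 390^(−1) ≡ 41 (mod 59) (390 ≡ 36 (mod 59)), t ≡ 41·4 ≡ 46 (mod 59). So x ≡ 142 + 390·46 = 18082 (mod 23010).
Unique solution in [0, 23010): x = 18082.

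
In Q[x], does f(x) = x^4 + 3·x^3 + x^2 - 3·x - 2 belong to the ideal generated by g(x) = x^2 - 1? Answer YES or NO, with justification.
In Q[x] the ideal (g) consists of all multiples of g, so f ∈ (g) iff g | f, i.e. iff the remainder of f on division by g is 0. Divide f by g (g is monic, so eliminate the leading term of the running remainder at each step):
  leading term x^4: subtract (x^2)·g(x) = x^4 - x^2, leaving 3·x^3 + 2·x^2 - 3·x - 2
  leading term 3·x^3: subtract (3·x)·g(x) = 3·x^3 - 3·x, leaving 2·x^2 - 2
  leading term 2·x^2: subtract (2)·g(x) = 2·x^2 - 2, leaving 0
The remainder is 0, so f(x) = g(x) · h(x) with h(x) = x^2 + 3·x + 2. Hence g | f, i.e. f ∈ (g).

Final answer: YES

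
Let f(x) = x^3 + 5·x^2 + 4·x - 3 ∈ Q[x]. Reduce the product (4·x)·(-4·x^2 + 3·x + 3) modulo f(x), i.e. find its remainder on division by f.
a · b ≡ 92·x^2 + 76·x - 48 (mod f(x))

First multiply in Q[x] without reducing: a · b = -16·x^3 + 12·x^2 + 12·x. Now divide by f(x) = x^3 + 5·x^2 + 4·x - 3, eliminating the leading term at each step:
  leading term -16·x^3: subtract (-16)·f(x) = -16·x^3 - 80·x^2 - 64·x + 48, leaving 92·x^2 + 76·x - 48
The degree is now < 3, so this is the remainder. Hence a · b ≡ 92·x^2 + 76·x - 48 in Q[x]/(f).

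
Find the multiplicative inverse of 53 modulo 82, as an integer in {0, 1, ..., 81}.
53^(−1) ≡ 65 (mod 82)

Apply the extended Euclidean algorithm to (82, 53), tracking rows (r, s, t) with s·82 + t·53 = r. Each division r_prev = q·r_cur + r_new produces the new row as (previous row) − q·(current row):
  row A: (82, 1, 0)   [1·82 + 0·53 = 82]
  row B: (53, 0, 1)   [0·82 + 1·53 = 53]
  82 = 1·53 + 29   → row C = row A − 1·row B = (29, 1, −1)   [check: 1·82 − 1·53 = 29]
  53 = 1·29 + 24   → row D = row B − 1·row C = (24, −1, 2)   [check: −1·82 + 2·53 = 24]
  29 = 1·24 + 5   → row E = row C − 1·row D = (5, 2, −3)   [check: 2·82 − 3·53 = 5]
  24 = 4·5 + 4   → row F = row D − 4·row E = (4, −9, 14)   [check: −9·82 + 14·53 = 4]
  5 = 1·4 + 1   → row G = row E − 1·row F = (1, 11, −17)   [check: 11·82 − 17·53 = 1]
  4 = 4·1 + 0   → remainder 0, stop. gcd = 1 (last nonzero row G).
The gcd is 1, so 53 is invertible mod 82. The last nonzero row gives 11·82 − 17·53 = 1, so t = −17. So 53^(−1) ≡ −17 ≡ 65 (mod 82). Verify: 53 · 65 = 3445 ≡ 1 (mod 82). ✓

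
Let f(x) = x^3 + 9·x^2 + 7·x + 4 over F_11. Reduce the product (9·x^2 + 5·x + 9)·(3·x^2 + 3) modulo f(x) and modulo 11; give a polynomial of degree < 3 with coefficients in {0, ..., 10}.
Multiply as integer polynomials: a · b = 27·x^4 + 15·x^3 + 54·x^2 + 15·x + 27. Reducing coefficients mod 11: a · b ≡ 5·x^4 + 4·x^3 + 10·x^2 + 4·x + 5. Now divide by f(x) = x^3 + 9·x^2 + 7·x + 4 in F_11[x], eliminating the leading term at each step:
  leading term 5·x^4: subtract (5·x)·f(x) = 5·x^4 + x^3 + 2·x^2 + 9·x, leaving 3·x^3 + 8·x^2 + 6·x + 5 (coefficients mod 11)
  leading term 3·x^3: subtract (3)·f(x) = 3·x^3 + 5·x^2 + 10·x + 1, leaving 3·x^2 + 7·x + 4 (coefficients mod 11)
The degree is now < 3, so this is the remainder. Hence a · b ≡ 3·x^2 + 7·x + 4 in F_11[x]/(f).

Final answer: a · b ≡ 3·x^2 + 7·x + 4 (mod f(x))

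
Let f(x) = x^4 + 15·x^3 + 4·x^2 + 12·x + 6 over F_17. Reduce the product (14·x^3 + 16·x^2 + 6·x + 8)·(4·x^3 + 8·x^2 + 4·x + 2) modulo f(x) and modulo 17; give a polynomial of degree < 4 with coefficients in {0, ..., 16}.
a · b ≡ 12·x^3 + 4·x^2 + 11·x + 5 (mod f(x))

Multiply as integer polynomials: a · b = 56·x^6 + 176·x^5 + 208·x^4 + 172·x^3 + 120·x^2 + 44·x + 16. Reducing coefficients mod 17: a · b ≡ 5·x^6 + 6·x^5 + 4·x^4 + 2·x^3 + x^2 + 10·x + 16. Now divide by f(x) = x^4 + 15·x^3 + 4·x^2 + 12·x + 6 in F_17[x], eliminating the leading term at each step:
  leading term 5·x^6: subtract (5·x^2)·f(x) = 5·x^6 + 7·x^5 + 3·x^4 + 9·x^3 + 13·x^2, leaving 16·x^5 + x^4 + 10·x^3 + 5·x^2 + 10·x + 16 (coefficients mod 17)
  leading term 16·x^5: subtract (16·x)·f(x) = 16·x^5 + 2·x^4 + 13·x^3 + 5·x^2 + 11·x, leaving 16·x^4 + 14·x^3 + 16·x + 16 (coefficients mod 17)
  leading term 16·x^4: subtract (16)·f(x) = 16·x^4 + 2·x^3 + 13·x^2 + 5·x + 11, leaving 12·x^3 + 4·x^2 + 11·x + 5 (coefficients mod 17)
The degree is now < 4, so this is the remainder. Hence a · b ≡ 12·x^3 + 4·x^2 + 11·x + 5 in F_17[x]/(f).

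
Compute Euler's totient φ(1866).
φ is multiplicative, with φ(p^e) = p^e − p^(e−1). Factorise 1866 = 2 · 3 · 311. Then
  φ(1866) = (2 − 1) · (3 − 1) · (311 − 1) = 1 · 2 · 310 = 620.

Final answer: φ(1866) = 620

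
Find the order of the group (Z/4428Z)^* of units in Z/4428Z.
|(Z/4428Z)^*| = 1440

(Z/4428Z)^* consists of the classes a with gcd(a, 4428) = 1, so its order is φ(4428). φ is multiplicative, with φ(p^e) = p^e − p^(e−1). Factorise 4428 = 2^2 · 3^3 · 41. Then
  φ(4428) = (2^2 − 2^1) · (3^3 − 3^2) · (41 − 1) = 2 · 18 · 40 = 1440.
Thus |(Z/4428Z)^*| = 1440.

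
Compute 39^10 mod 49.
32

Use repeated squaring. Binary(10) = 1010. Walk through the bits of the exponent 10 left-to-right: at each bit after the leading one, square the running value, then multiply by 39 if the bit is 1 (always reducing mod 49):
  bit 1 = 1 (leading): start with 39.
  bit 2 = 0: square 39^2 = 1521 ≡ 2 (mod 49).
  bit 3 = 1: square 2^2 = 4; bit is 1, so multiply 4·39 = 156 ≡ 9 (mod 49).
  bit 4 = 0: square 9^2 = 81 ≡ 32 (mod 49).
Final value: 39^10 ≡ 32 (mod 49).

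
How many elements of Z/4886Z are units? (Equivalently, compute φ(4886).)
Z/4886Z has φ(4886) = 2088 units

An element a ∈ Z/4886Z is a unit iff gcd(a, 4886) = 1, so the number of units is φ(4886). φ is multiplicative, with φ(p^e) = p^e − p^(e−1). Factorise 4886 = 2 · 7 · 349. Then
  φ(4886) = (2 − 1) · (7 − 1) · (349 − 1) = 1 · 6 · 348 = 2088.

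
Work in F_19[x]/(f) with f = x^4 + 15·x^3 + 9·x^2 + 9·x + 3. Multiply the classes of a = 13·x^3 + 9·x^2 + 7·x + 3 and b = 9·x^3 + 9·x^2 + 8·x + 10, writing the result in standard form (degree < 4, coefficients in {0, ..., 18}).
Multiply as integer polynomials: a · b = 117·x^6 + 198·x^5 + 248·x^4 + 292·x^3 + 173·x^2 + 94·x + 30. Reducing coefficients mod 19: a · b ≡ 3·x^6 + 8·x^5 + x^4 + 7·x^3 + 2·x^2 + 18·x + 11. Now divide by f(x) = x^4 + 15·x^3 + 9·x^2 + 9·x + 3 in F_19[x], eliminating the leading term at each step:
  leading term 3·x^6: subtract (3·x^2)·f(x) = 3·x^6 + 7·x^5 + 8·x^4 + 8·x^3 + 9·x^2, leaving x^5 + 12·x^4 + 18·x^3 + 12·x^2 + 18·x + 11 (coefficients mod 19)
  leading term x^5: subtract (x)·f(x) = x^5 + 15·x^4 + 9·x^3 + 9·x^2 + 3·x, leaving 16·x^4 + 9·x^3 + 3·x^2 + 15·x + 11 (coefficients mod 19)
  leading term 16·x^4: subtract (16)·f(x) = 16·x^4 + 12·x^3 + 11·x^2 + 11·x + 10, leaving 16·x^3 + 11·x^2 + 4·x + 1 (coefficients mod 19)
The degree is now < 4, so this is the remainder. Hence a · b ≡ 16·x^3 + 11·x^2 + 4·x + 1 in F_19[x]/(f).

Final answer: a · b ≡ 16·x^3 + 11·x^2 + 4·x + 1 (mod f(x))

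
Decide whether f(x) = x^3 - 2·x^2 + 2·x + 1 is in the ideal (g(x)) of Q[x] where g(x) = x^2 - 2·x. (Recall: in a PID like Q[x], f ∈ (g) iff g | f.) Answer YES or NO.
NO

In Q[x] the ideal (g) consists of all multiples of g, so f ∈ (g) iff g | f, i.e. iff the remainder of f on division by g is 0. Divide f by g (g is monic, so eliminate the leading term of the running remainder at each step):
  leading term x^3: subtract (x)·g(x) = x^3 - 2·x^2, leaving 2·x + 1
The remainder r(x) = 2·x + 1 ≠ 0 (and deg r < deg g), so g ∤ f, i.e. f ∉ (g).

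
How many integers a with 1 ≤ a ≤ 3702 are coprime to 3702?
1232

The number of a ∈ {1, ..., 3702} with gcd(a, 3702) = 1 is by definition Euler's totient φ(3702). φ is multiplicative, with φ(p^e) = p^e − p^(e−1). Factorise 3702 = 2 · 3 · 617. Then
  φ(3702) = (2 − 1) · (3 − 1) · (617 − 1) = 1 · 2 · 616 = 1232.
So there are 1232 such integers.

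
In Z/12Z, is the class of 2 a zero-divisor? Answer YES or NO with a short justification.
YES

gcd(2, 12) = 2 > 1, so 2 is not a unit in Z/12Z. In Z/nZ every nonzero non-unit is a zero-divisor: explicitly, take b = 12/gcd = 6 ≠ 0 (mod 12); then 2·6 = 12 = 1·12, i.e. 2·6 ≡ 0 (mod 12). So 2 is a zero-divisor.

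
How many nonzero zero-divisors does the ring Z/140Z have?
Z/140Z has 91 nonzero zero-divisors

In Z/140Z each nonzero element is either a unit (gcd with 140 is 1) or a zero-divisor (gcd > 1). The number of units is φ(140): factorise 140 = 2^2 · 5 · 7, so φ(140) = (2^2 − 2^1) · (5 − 1) · (7 − 1) = 2 · 4 · 6 = 48. The nonzero elements number 140 − 1 = 139. Hence the nonzero zero-divisors number 139 − 48 = 91.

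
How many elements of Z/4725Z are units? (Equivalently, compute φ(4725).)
An element a ∈ Z/4725Z is a unit iff gcd(a, 4725) = 1, so the number of units is φ(4725). φ is multiplicative, with φ(p^e) = p^e − p^(e−1). Factorise 4725 = 3^3 · 5^2 · 7. Then
  φ(4725) = (3^3 − 3^2) · (5^2 − 5^1) · (7 − 1) = 18 · 20 · 6 = 2160.

Final answer: Z/4725Z has φ(4725) = 2160 units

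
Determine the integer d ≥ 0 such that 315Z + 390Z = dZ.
In the PID Z, (a, b) is generated by gcd(a, b). Compute gcd(390, 315) with the extended Euclidean algorithm, tracking rows (r, s, t) with s·390 + t·315 = r:
  row A: (390, 1, 0)   [1·390 + 0·315 = 390]
  row B: (315, 0, 1)   [0·390 + 1·315 = 315]
  390 = 1·315 + 75   → row C = row A − 1·row B = (75, 1, −1)   [check: 1·390 − 1·315 = 75]
  315 = 4·75 + 15   → row D = row B − 4·row C = (15, −4, 5)   [check: −4·390 + 5·315 = 15]
  75 = 5·15 + 0   → remainder 0, stop. gcd = 15 (last nonzero row D).
So gcd(315, 390) = 15, with Bézout identity −4·390 + 5·315 = 15. Containment (⊇): the Bézout identity exhibits 15 as an element of (315, 390), giving (15) ⊆ (315, 390). Containment (⊆): since 15 | 315 and 15 | 390 (315 = 15·21, 390 = 15·26), every Z-linear combination of 315 and 390 is divisible by 15, so (315, 390) ⊆ (15). Therefore (315, 390) = (15), d = 15.

Final answer: (315, 390) = (15); d = 15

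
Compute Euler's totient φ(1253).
φ is multiplicative, with φ(p^e) = p^e − p^(e−1). Factorise 1253 = 7 · 179. Then
  φ(1253) = (7 − 1) · (179 − 1) = 6 · 178 = 1068.

Final answer: φ(1253) = 1068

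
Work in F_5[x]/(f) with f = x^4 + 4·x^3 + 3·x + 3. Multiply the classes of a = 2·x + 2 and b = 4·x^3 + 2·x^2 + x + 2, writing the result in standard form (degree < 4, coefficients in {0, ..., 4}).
Multiply as integer polynomials: a · b = 8·x^4 + 12·x^3 + 6·x^2 + 6·x + 4. Reducing coefficients mod 5: a · b ≡ 3·x^4 + 2·x^3 + x^2 + x + 4. Now divide by f(x) = x^4 + 4·x^3 + 3·x + 3 in F_5[x], eliminating the leading term at each step:
  leading term 3·x^4: subtract (3)·f(x) = 3·x^4 + 2·x^3 + 4·x + 4, leaving x^2 + 2·x (coefficients mod 5)
The degree is now < 4, so this is the remainder. Hence a · b ≡ x^2 + 2·x in F_5[x]/(f).

Final answer: a · b ≡ x^2 + 2·x (mod f(x))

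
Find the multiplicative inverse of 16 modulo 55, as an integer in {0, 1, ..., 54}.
16^(−1) ≡ 31 (mod 55)

Apply the extended Euclidean algorithm to (55, 16), tracking rows (r, s, t) with s·55 + t·16 = r. Each division r_prev = q·r_cur + r_new produces the new row as (previous row) − q·(current row):
  row A: (55, 1, 0)   [1·55 + 0·16 = 55]
  row B: (16, 0, 1)   [0·55 + 1·16 = 16]
  55 = 3·16 + 7   → row C = row A − 3·row B = (7, 1, −3)   [check: 1·55 − 3·16 = 7]
  16 = 2·7 + 2   → row D = row B − 2·row C = (2, −2, 7)   [check: −2·55 + 7·16 = 2]
  7 = 3·2 + 1   → row E = row C − 3·row D = (1, 7, −24)   [check: 7·55 − 24·16 = 1]
  2 = 2·1 + 0   → remainder 0, stop. gcd = 1 (last nonzero row E).
The gcd is 1, so 16 is invertible mod 55. The last nonzero row gives 7·55 − 24·16 = 1, so t = −24. So 16^(−1) ≡ −24 ≡ 31 (mod 55). Verify: 16 · 31 = 496 ≡ 1 (mod 55). ✓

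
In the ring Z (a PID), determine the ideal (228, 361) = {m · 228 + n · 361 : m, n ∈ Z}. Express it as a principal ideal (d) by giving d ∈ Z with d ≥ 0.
In the PID Z, (a, b) is generated by gcd(a, b). Compute gcd(361, 228) with the extended Euclidean algorithm, tracking rows (r, s, t) with s·361 + t·228 = r:
  row A: (361, 1, 0)   [1·361 + 0·228 = 361]
  row B: (228, 0, 1)   [0·361 + 1·228 = 228]
  361 = 1·228 + 133   → row C = row A − 1·row B = (133, 1, −1)   [check: 1·361 − 1·228 = 133]
  228 = 1·133 + 95   → row D = row B − 1·row C = (95, −1, 2)   [check: −1·361 + 2·228 = 95]
  133 = 1·95 + 38   → row E = row C − 1·row D = (38, 2, −3)   [check: 2·361 − 3·228 = 38]
  95 = 2·38 + 19   → row F = row D − 2·row E = (19, −5, 8)   [check: −5·361 + 8·228 = 19]
  38 = 2·19 + 0   → remainder 0, stop. gcd = 19 (last nonzero row F).
So gcd(228, 361) = 19, with Bézout identity −5·361 + 8·228 = 19. Containment (⊇): the Bézout identity exhibits 19 as an element of (228, 361), giving (19) ⊆ (228, 361). Containment (⊆): since 19 | 228 and 19 | 361 (228 = 19·12, 361 = 19·19), every Z-linear combination of 228 and 361 is divisible by 19, so (228, 361) ⊆ (19). Therefore (228, 361) = (19), d = 19.

Final answer: (228, 361) = (19); d = 19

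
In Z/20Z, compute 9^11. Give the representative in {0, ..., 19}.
Use repeated squaring. Binary(11) = 1011. Walk through the bits of the exponent 11 left-to-right: at each bit after the leading one, square the running value, then multiply by 9 if the bit is 1 (always reducing mod 20):
  bit 1 = 1 (leading): start with 9.
  bit 2 = 0: square 9^2 = 81 ≡ 1 (mod 20).
  bit 3 = 1: square 1^2 = 1; bit is 1, so multiply 1·9 = 9 (mod 20).
  bit 4 = 1: square 9^2 = 81 ≡ 1; bit is 1, so multiply 1·9 = 9 (mod 20).
Final value: 9^11 ≡ 9 (mod 20).

Final answer: 9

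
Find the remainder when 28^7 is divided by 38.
4

Use repeated squaring. Binary(7) = 111. Walk through the bits of the exponent 7 left-to-right: at each bit after the leading one, square the running value, then multiply by 28 if the bit is 1 (always reducing mod 38):
  bit 1 = 1 (leading): start with 28.
  bit 2 = 1: square 28^2 = 784 ≡ 24; bit is 1, so multiply 24·28 = 672 ≡ 26 (mod 38).
  bit 3 = 1: square 26^2 = 676 ≡ 30; bit is 1, so multiply 30·28 = 840 ≡ 4 (mod 38).
Final value: 28^7 ≡ 4 (mod 38).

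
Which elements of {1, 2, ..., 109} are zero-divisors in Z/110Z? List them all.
An element a ∈ Z/110Z (with a ≠ 0) is a zero-divisor iff gcd(a, 110) > 1 (because a is a unit precisely when gcd(a, n) = 1, and in Z/nZ every nonzero, non-unit element is a zero-divisor). Scan a = 1, ..., 109 and keep those with gcd(a, 110) > 1:
  gcd(2, 110) = 2, gcd(4, 110) = 2, gcd(5, 110) = 5, gcd(6, 110) = 2, gcd(8, 110) = 2, gcd(10, 110) = 10, gcd(11, 110) = 11, gcd(12, 110) = 2, gcd(14, 110) = 2, gcd(15, 110) = 5, gcd(16, 110) = 2, gcd(18, 110) = 2, gcd(20, 110) = 10, gcd(22, 110) = 22, gcd(24, 110) = 2, gcd(25, 110) = 5, gcd(26, 110) = 2, gcd(28, 110) = 2, gcd(30, 110) = 10, gcd(32, 110) = 2, gcd(33, 110) = 11, gcd(34, 110) = 2, gcd(35, 110) = 5, gcd(36, 110) = 2, gcd(38, 110) = 2, gcd(40, 110) = 10, gcd(42, 110) = 2, gcd(44, 110) = 22, gcd(45, 110) = 5, gcd(46, 110) = 2, gcd(48, 110) = 2, gcd(50, 110) = 10, gcd(52, 110) = 2, gcd(54, 110) = 2, gcd(55, 110) = 55, gcd(56, 110) = 2, gcd(58, 110) = 2, gcd(60, 110) = 10, gcd(62, 110) = 2, gcd(64, 110) = 2, gcd(65, 110) = 5, gcd(66, 110) = 22, gcd(68, 110) = 2, gcd(70, 110) = 10, gcd(72, 110) = 2, gcd(74, 110) = 2, gcd(75, 110) = 5, gcd(76, 110) = 2, gcd(77, 110) = 11, gcd(78, 110) = 2, gcd(80, 110) = 10, gcd(82, 110) = 2, gcd(84, 110) = 2, gcd(85, 110) = 5, gcd(86, 110) = 2, gcd(88, 110) = 22, gcd(90, 110) = 10, gcd(92, 110) = 2, gcd(94, 110) = 2, gcd(95, 110) = 5, gcd(96, 110) = 2, gcd(98, 110) = 2, gcd(99, 110) = 11, gcd(100, 110) = 10, gcd(102, 110) = 2, gcd(104, 110) = 2, gcd(105, 110) = 5, gcd(106, 110) = 2, gcd(108, 110) = 2.
All other a ∈ {1, ..., 109} have gcd(a, 110) = 1 and are units. So the nonzero zero-divisors are exactly the 69 values of a appearing in this scan.

Final answer: nonzero zero-divisors of Z/110Z = {2, 4, 5, 6, 8, 10, 11, 12, 14, 15, 16, 18, 20, 22, 24, 25, 26, 28, 30, 32, 33, 34, 35, 36, 38, 40, 42, 44, 45, 46, 48, 50, 52, 54, 55, 56, 58, 60, 62, 64, 65, 66, 68, 70, 72, 74, 75, 76, 77, 78, 80, 82, 84, 85, 86, 88, 90, 92, 94, 95, 96, 98, 99, 100, 102, 104, 105, 106, 108}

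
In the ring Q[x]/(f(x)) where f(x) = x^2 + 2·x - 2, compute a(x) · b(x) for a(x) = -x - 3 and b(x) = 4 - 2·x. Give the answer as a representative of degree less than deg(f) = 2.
a · b ≡ -2·x - 8 (mod f(x))

First multiply in Q[x] without reducing: a · b = 2·x^2 + 2·x - 12. Now divide by f(x) = x^2 + 2·x - 2, eliminating the leading term at each step:
  leading term 2·x^2: subtract (2)·f(x) = 2·x^2 + 4·x - 4, leaving -2·x - 8
The degree is now < 2, so this is the remainder. Hence a · b ≡ -2·x - 8 in Q[x]/(f).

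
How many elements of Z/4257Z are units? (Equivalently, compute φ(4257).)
An element a ∈ Z/4257Z is a unit iff gcd(a, 4257) = 1, so the number of units is φ(4257). φ is multiplicative, with φ(p^e) = p^e − p^(e−1). Factorise 4257 = 3^2 · 11 · 43. Then
  φ(4257) = (3^2 − 3^1) · (11 − 1) · (43 − 1) = 6 · 10 · 42 = 2520.

Final answer: Z/4257Z has φ(4257) = 2520 units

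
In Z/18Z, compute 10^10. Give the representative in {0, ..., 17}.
Use repeated squaring. Binary(10) = 1010. Walk through the bits of the exponent 10 left-to-right: at each bit after the leading one, square the running value, then multiply by 10 if the bit is 1 (always reducing mod 18):
  bit 1 = 1 (leading): start with 10.
  bit 2 = 0: square 10^2 = 100 ≡ 10 (mod 18).
  bit 3 = 1: square 10^2 = 100 ≡ 10; bit is 1, so multiply 10·10 = 100 ≡ 10 (mod 18).
  bit 4 = 0: square 10^2 = 100 ≡ 10 (mod 18).
Final value: 10^10 ≡ 10 (mod 18).

Final answer: 10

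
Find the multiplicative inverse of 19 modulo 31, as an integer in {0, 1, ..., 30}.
19^(−1) ≡ 18 (mod 31)

Apply the extended Euclidean algorithm to (31, 19), tracking rows (r, s, t) with s·31 + t·19 = r. Each division r_prev = q·r_cur + r_new produces the new row as (previous row) − q·(current row):
  row A: (31, 1, 0)   [1·31 + 0·19 = 31]
  row B: (19, 0, 1)   [0·31 + 1·19 = 19]
  31 = 1·19 + 12   → row C = row A − 1·row B = (12, 1, −1)   [check: 1·31 − 1·19 = 12]
  19 = 1·12 + 7   → row D = row B − 1·row C = (7, −1, 2)   [check: −1·31 + 2·19 = 7]
  12 = 1·7 + 5   → row E = row C − 1·row D = (5, 2, −3)   [check: 2·31 − 3·19 = 5]
  7 = 1·5 + 2   → row F = row D − 1·row E = (2, −3, 5)   [check: −3·31 + 5·19 = 2]
  5 = 2·2 + 1   → row G = row E − 2·row F = (1, 8, −13)   [check: 8·31 − 13·19 = 1]
  2 = 2·1 + 0   → remainder 0, stop. gcd = 1 (last nonzero row G).
The gcd is 1, so 19 is invertible mod 31. The last nonzero row gives 8·31 − 13·19 = 1, so t = −13. So 19^(−1) ≡ −13 ≡ 18 (mod 31). Verify: 19 · 18 = 342 ≡ 1 (mod 31). ✓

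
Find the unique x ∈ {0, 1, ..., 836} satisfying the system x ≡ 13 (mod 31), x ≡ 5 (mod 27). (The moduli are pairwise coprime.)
The moduli 31, 27 are pairwise coprime, so by the CRT there is a unique solution mod 31·27 = 837.
Solve by successive substitution. Start with x ≡ 13 (mod 31).
  Combine with x ≡ 5 (mod 27): write x = 13 + 31·t and require 13 + 31·t ≡ 5 (mod 27), i.e. 31·t ≡ 5 − 13 ≡ 19 (mod 27). Since 31^(−1) ≡ 7 (mod 27) (31 ≡ 4 (mod 27)), t ≡ 7·19 ≡ 25 (mod 27). So x ≡ 13 + 31·25 = 788 (mod 837).
Unique solution in [0, 837): x = 788.

Final answer: x ≡ 788 (mod 837); the representative in [0, 837) is 788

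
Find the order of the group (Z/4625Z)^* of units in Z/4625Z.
|(Z/4625Z)^*| = 3600

(Z/4625Z)^* consists of the classes a with gcd(a, 4625) = 1, so its order is φ(4625). φ is multiplicative, with φ(p^e) = p^e − p^(e−1). Factorise 4625 = 5^3 · 37. Then
  φ(4625) = (5^3 − 5^2) · (37 − 1) = 100 · 36 = 3600.
Thus |(Z/4625Z)^*| = 3600.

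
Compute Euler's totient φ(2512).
φ is multiplicative, with φ(p^e) = p^e − p^(e−1). Factorise 2512 = 2^4 · 157. Then
  φ(2512) = (2^4 − 2^3) · (157 − 1) = 8 · 156 = 1248.

Final answer: φ(2512) = 1248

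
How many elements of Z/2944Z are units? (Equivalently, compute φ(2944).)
Z/2944Z has φ(2944) = 1408 units

An element a ∈ Z/2944Z is a unit iff gcd(a, 2944) = 1, so the number of units is φ(2944). φ is multiplicative, with φ(p^e) = p^e − p^(e−1). Factorise 2944 = 2^7 · 23. Then
  φ(2944) = (2^7 − 2^6) · (23 − 1) = 64 · 22 = 1408.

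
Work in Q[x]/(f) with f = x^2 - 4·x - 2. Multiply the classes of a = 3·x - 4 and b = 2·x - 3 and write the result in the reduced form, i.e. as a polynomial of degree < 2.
a · b ≡ 7·x + 24 (mod f(x))

First multiply in Q[x] without reducing: a · b = 6·x^2 - 17·x + 12. Now divide by f(x) = x^2 - 4·x - 2, eliminating the leading term at each step:
  leading term 6·x^2: subtract (6)·f(x) = 6·x^2 - 24·x - 12, leaving 7·x + 24
The degree is now < 2, so this is the remainder. Hence a · b ≡ 7·x + 24 in Q[x]/(f).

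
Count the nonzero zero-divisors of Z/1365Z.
In Z/1365Z each nonzero element is either a unit (gcd with 1365 is 1) or a zero-divisor (gcd > 1). The number of units is φ(1365): factorise 1365 = 3 · 5 · 7 · 13, so φ(1365) = (3 − 1) · (5 − 1) · (7 − 1) · (13 − 1) = 2 · 4 · 6 · 12 = 576. The nonzero elements number 1365 − 1 = 1364. Hence the nonzero zero-divisors number 1364 − 576 = 788.

Final answer: Z/1365Z has 788 nonzero zero-divisors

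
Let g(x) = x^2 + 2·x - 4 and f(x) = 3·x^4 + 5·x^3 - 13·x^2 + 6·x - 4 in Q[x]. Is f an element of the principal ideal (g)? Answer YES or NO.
In Q[x] the ideal (g) consists of all multiples of g, so f ∈ (g) iff g | f, i.e. iff the remainder of f on division by g is 0. Divide f by g (g is monic, so eliminate the leading term of the running remainder at each step):
  leading term 3·x^4: subtract (3·x^2)·g(x) = 3·x^4 + 6·x^3 - 12·x^2, leaving -x^3 - x^2 + 6·x - 4
  leading term -x^3: subtract (-x)·g(x) = -x^3 - 2·x^2 + 4·x, leaving x^2 + 2·x - 4
  leading term x^2: subtract (1)·g(x) = x^2 + 2·x - 4, leaving 0
The remainder is 0, so f(x) = g(x) · h(x) with h(x) = 3·x^2 - x + 1. Hence g | f, i.e. f ∈ (g).

Final answer: YES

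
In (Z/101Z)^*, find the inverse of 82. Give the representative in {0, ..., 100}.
Apply the extended Euclidean algorithm to (101, 82), tracking rows (r, s, t) with s·101 + t·82 = r. Each division r_prev = q·r_cur + r_new produces the new row as (previous row) − q·(current row):
  row A: (101, 1, 0)   [1·101 + 0·82 = 101]
  row B: (82, 0, 1)   [0·101 + 1·82 = 82]
  101 = 1·82 + 19   → row C = row A − 1·row B = (19, 1, −1)   [check: 1·101 − 1·82 = 19]
  82 = 4·19 + 6   → row D = row B − 4·row C = (6, −4, 5)   [check: −4·101 + 5·82 = 6]
  19 = 3·6 + 1   → row E = row C − 3·row D = (1, 13, −16)   [check: 13·101 − 16·82 = 1]
  6 = 6·1 + 0   → remainder 0, stop. gcd = 1 (last nonzero row E).
The gcd is 1, so 82 is invertible mod 101. The last nonzero row gives 13·101 − 16·82 = 1, so t = −16. So 82^(−1) ≡ −16 ≡ 85 (mod 101). Verify: 82 · 85 = 6970 ≡ 1 (mod 101). ✓

Final answer: 82^(−1) ≡ 85 (mod 101)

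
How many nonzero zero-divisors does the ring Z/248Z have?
In Z/248Z each nonzero element is either a unit (gcd with 248 is 1) or a zero-divisor (gcd > 1). The number of units is φ(248): factorise 248 = 2^3 · 31, so φ(248) = (2^3 − 2^2) · (31 − 1) = 4 · 30 = 120. The nonzero elements number 248 − 1 = 247. Hence the nonzero zero-divisors number 247 − 120 = 127.

Final answer: Z/248Z has 127 nonzero zero-divisors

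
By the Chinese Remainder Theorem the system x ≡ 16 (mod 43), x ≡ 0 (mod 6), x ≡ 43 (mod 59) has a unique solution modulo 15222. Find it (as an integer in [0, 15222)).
The moduli 43, 6, 59 are pairwise coprime, so by the CRT there is a unique solution mod 43·6·59 = 15222.
Solve by successive substitution. Start with x ≡ 16 (mod 43).
  Combine with x ≡ 0 (mod 6): write x = 16 + 43·t and require 16 + 43·t ≡ 0 (mod 6), i.e. 43·t ≡ 0 − 16 ≡ 2 (mod 6). Since 43^(−1) ≡ 1 (mod 6) (43 ≡ 1 (mod 6)), t ≡ 1·2 ≡ 2 (mod 6). So x ≡ 16 + 43·2 = 102 (mod 258).
  Combine with x ≡ 43 (mod 59): write x = 102 + 258·t and require 102 + 258·t ≡ 43 (mod 59), i.e. 258·t ≡ 43 − 102 ≡ 0 (mod 59). Since 258^(−1) ≡ 51 (mod 59) (258 ≡ 22 (mod 59)), t ≡ 51·0 ≡ 0 (mod 59). So x ≡ 102 + 258·0 = 102 (mod 15222).
Unique solution in [0, 15222): x = 102.

Final answer: x ≡ 102 (mod 15222); the representative in [0, 15222) is 102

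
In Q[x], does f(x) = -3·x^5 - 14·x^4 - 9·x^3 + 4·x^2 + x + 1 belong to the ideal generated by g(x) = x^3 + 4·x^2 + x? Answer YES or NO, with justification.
In Q[x] the ideal (g) consists of all multiples of g, so f ∈ (g) iff g | f, i.e. iff the remainder of f on division by g is 0. Divide f by g (g is monic, so eliminate the leading term of the running remainder at each step):
  leading term -3·x^5: subtract (-3·x^2)·g(x) = -3·x^5 - 12·x^4 - 3·x^3, leaving -2·x^4 - 6·x^3 + 4·x^2 + x + 1
  leading term -2·x^4: subtract (-2·x)·g(x) = -2·x^4 - 8·x^3 - 2·x^2, leaving 2·x^3 + 6·x^2 + x + 1
  leading term 2·x^3: subtract (2)·g(x) = 2·x^3 + 8·x^2 + 2·x, leaving -2·x^2 - x + 1
The remainder r(x) = -2·x^2 - x + 1 ≠ 0 (and deg r < deg g), so g ∤ f, i.e. f ∉ (g).

Final answer: NO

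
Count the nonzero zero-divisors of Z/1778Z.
In Z/1778Z each nonzero element is either a unit (gcd with 1778 is 1) or a zero-divisor (gcd > 1). The number of units is φ(1778): factorise 1778 = 2 · 7 · 127, so φ(1778) = (2 − 1) · (7 − 1) · (127 − 1) = 1 · 6 · 126 = 756. The nonzero elements number 1778 − 1 = 1777. Hence the nonzero zero-divisors number 1777 − 756 = 1021.

Final answer: Z/1778Z has 1021 nonzero zero-divisors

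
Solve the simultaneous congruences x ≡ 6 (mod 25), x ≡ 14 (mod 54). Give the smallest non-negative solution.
x ≡ 1256 (mod 1350); the representative in [0, 1350) is 1256

The moduli 25, 54 are pairwise coprime, so by the CRT there is a unique solution mod 25·54 = 1350.
Solve by successive substitution. Start with x ≡ 6 (mod 25).
  Combine with x ≡ 14 (mod 54): write x = 6 + 25·t and require 6 + 25·t ≡ 14 (mod 54), i.e. 25·t ≡ 14 − 6 ≡ 8 (mod 54). Since 25^(−1) ≡ 13 (mod 54), t ≡ 13·8 ≡ 50 (mod 54). So x ≡ 6 + 25·50 = 1256 (mod 1350).
Unique solution in [0, 1350): x = 1256.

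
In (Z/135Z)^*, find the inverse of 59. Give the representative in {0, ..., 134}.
59^(−1) ≡ 119 (mod 135)

Apply the extended Euclidean algorithm to (135, 59), tracking rows (r, s, t) with s·135 + t·59 = r. Each division r_prev = q·r_cur + r_new produces the new row as (previous row) − q·(current row):
  row A: (135, 1, 0)   [1·135 + 0·59 = 135]
  row B: (59, 0, 1)   [0·135 + 1·59 = 59]
  135 = 2·59 + 17   → row C = row A − 2·row B = (17, 1, −2)   [check: 1·135 − 2·59 = 17]
  59 = 3·17 + 8   → row D = row B − 3·row C = (8, −3, 7)   [check: −3·135 + 7·59 = 8]
  17 = 2·8 + 1   → row E = row C − 2·row D = (1, 7, −16)   [check: 7·135 − 16·59 = 1]
  8 = 8·1 + 0   → remainder 0, stop. gcd = 1 (last nonzero row E).
The gcd is 1, so 59 is invertible mod 135. The last nonzero row gives 7·135 − 16·59 = 1, so t = −16. So 59^(−1) ≡ −16 ≡ 119 (mod 135). Verify: 59 · 119 = 7021 ≡ 1 (mod 135). ✓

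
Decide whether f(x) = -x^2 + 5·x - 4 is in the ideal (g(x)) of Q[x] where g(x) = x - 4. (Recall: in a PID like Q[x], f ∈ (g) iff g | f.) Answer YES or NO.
In Q[x] the ideal (g) consists of all multiples of g, so f ∈ (g) iff g | f, i.e. iff the remainder of f on division by g is 0. Divide f by g (g is monic, so eliminate the leading term of the running remainder at each step):
  leading term -x^2: subtract (-x)·g(x) = -x^2 + 4·x, leaving x - 4
  leading term x: subtract (1)·g(x) = x - 4, leaving 0
The remainder is 0, so f(x) = g(x) · h(x) with h(x) = 1 - x. Hence g | f, i.e. f ∈ (g).

Final answer: YES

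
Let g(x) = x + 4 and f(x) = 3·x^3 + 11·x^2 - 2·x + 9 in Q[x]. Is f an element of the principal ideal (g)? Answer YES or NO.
NO

In Q[x] the ideal (g) consists of all multiples of g, so f ∈ (g) iff g | f, i.e. iff the remainder of f on division by g is 0. Divide f by g (g is monic, so eliminate the leading term of the running remainder at each step):
  leading term 3·x^3: subtract (3·x^2)·g(x) = 3·x^3 + 12·x^2, leaving -x^2 - 2·x + 9
  leading term -x^2: subtract (-x)·g(x) = -x^2 - 4·x, leaving 2·x + 9
  leading term 2·x: subtract (2)·g(x) = 2·x + 8, leaving 1
The remainder r(x) = 1 ≠ 0 (and deg r < deg g), so g ∤ f, i.e. f ∉ (g).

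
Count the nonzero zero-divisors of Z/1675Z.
Z/1675Z has 354 nonzero zero-divisors

In Z/1675Z each nonzero element is either a unit (gcd with 1675 is 1) or a zero-divisor (gcd > 1). The number of units is φ(1675): factorise 1675 = 5^2 · 67, so φ(1675) = (5^2 − 5^1) · (67 − 1) = 20 · 66 = 1320. The nonzero elements number 1675 − 1 = 1674. Hence the nonzero zero-divisors number 1674 − 1320 = 354.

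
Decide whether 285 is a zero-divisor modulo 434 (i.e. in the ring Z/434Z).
NO

gcd(285, 434) = 1, so 285 is a unit in Z/434Z (it has a multiplicative inverse). A unit cannot be a zero-divisor: if 285·b ≡ 0 then multiplying both sides by 285^(−1) gives b ≡ 0. So 285 is not a zero-divisor.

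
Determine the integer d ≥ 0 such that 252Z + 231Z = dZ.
(252, 231) = (21); d = 21

In the PID Z, (a, b) is generated by gcd(a, b). Compute gcd(252, 231) with the extended Euclidean algorithm, tracking rows (r, s, t) with s·252 + t·231 = r:
  row A: (252, 1, 0)   [1·252 + 0·231 = 252]
  row B: (231, 0, 1)   [0·252 + 1·231 = 231]
  252 = 1·231 + 21   → row C = row A − 1·row B = (21, 1, −1)   [check: 1·252 − 1·231 = 21]
  231 = 11·21 + 0   → remainder 0, stop. gcd = 21 (last nonzero row C).
So gcd(252, 231) = 21, with Bézout identity 1·252 − 1·231 = 21. Containment (⊇): the Bézout identity exhibits 21 as an element of (252, 231), giving (21) ⊆ (252, 231). Containment (⊆): since 21 | 252 and 21 | 231 (252 = 21·12, 231 = 21·11), every Z-linear combination of 252 and 231 is divisible by 21, so (252, 231) ⊆ (21). Therefore (252, 231) = (21), d = 21.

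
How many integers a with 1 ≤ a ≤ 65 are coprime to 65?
48

The number of a ∈ {1, ..., 65} with gcd(a, 65) = 1 is by definition Euler's totient φ(65). φ is multiplicative, with φ(p^e) = p^e − p^(e−1). Factorise 65 = 5 · 13. Then
  φ(65) = (5 − 1) · (13 − 1) = 4 · 12 = 48.
So there are 48 such integers.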